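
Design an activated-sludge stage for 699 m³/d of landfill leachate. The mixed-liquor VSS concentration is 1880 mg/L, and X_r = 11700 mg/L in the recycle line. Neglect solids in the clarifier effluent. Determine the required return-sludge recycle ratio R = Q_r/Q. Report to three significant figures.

Mass balance around the secondary clarifier (neglecting effluent solids): R = X / (X_r − X) = 1880 / (11700 − 1880) = 0.1914.

R ≈ 0.191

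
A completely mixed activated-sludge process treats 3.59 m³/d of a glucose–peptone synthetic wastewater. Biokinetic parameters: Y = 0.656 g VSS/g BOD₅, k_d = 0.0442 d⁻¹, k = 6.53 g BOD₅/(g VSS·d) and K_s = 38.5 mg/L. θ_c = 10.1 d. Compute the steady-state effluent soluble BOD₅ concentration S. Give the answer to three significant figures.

S ≈ 1.33 mg/L

From the Monod/SRT balance for a CMAS, S = K_s·(1+k_d θ_c)/[θ_c·(Y k − k_d) − 1] = 38.5 × (1 + 0.0442 × 10.1) / [10.1 × (0.656 × 6.53 − 0.0442) − 1] = 55.69 / 41.82 = 1.332 mg/L.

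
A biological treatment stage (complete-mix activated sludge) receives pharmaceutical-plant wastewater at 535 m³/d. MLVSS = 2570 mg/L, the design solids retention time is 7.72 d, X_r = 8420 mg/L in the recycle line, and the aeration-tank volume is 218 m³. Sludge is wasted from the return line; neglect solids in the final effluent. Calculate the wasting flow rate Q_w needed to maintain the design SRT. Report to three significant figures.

Q_w = (V·X)/(θ_c X_r) = 218.0 × 2570 / (7.72 × 8420) = 8.619 m³/d.

Q_w ≈ 8.62 m³/d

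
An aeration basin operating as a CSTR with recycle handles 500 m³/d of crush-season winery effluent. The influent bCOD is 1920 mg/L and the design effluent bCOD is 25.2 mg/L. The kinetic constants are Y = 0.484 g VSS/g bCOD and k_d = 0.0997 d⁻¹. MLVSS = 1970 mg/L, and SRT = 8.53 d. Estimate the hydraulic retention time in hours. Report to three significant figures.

τ ≈ 51.5 h

From the SRT design equation V = Y Q (S₀−S) θ_c / [X (1 + k_d θ_c)] = 0.484 × 500 × (1920 − 25.2) × 8.53 / [1970 × (1 + 0.0997 × 8.53)] = 3.91×10^6 / 3645 = 1073 m³.
HRT = V/Q = 1073 m³ / 500 m³·d⁻¹ = 2.146 d × 24 = 51.50 h.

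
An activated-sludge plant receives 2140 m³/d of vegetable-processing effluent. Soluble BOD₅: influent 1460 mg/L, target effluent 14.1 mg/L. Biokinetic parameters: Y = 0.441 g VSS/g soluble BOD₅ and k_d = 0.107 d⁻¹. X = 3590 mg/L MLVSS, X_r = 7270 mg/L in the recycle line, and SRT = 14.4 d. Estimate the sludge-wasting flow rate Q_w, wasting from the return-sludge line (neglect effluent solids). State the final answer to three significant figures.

From the SRT design equation V = Y Q (S₀−S) θ_c / [X (1 + k_d θ_c)] = 0.441 × 2140 × (1460 − 14.1) × 14.4 / [3590 × (1 + 0.107 × 14.4)] = 1.96×10^7 / 9121 = 2154 m³.
θ_c = V·X/(Q_w·X_r) when wasting from the recycle, so Q_w = V·X/(θ_c·X_r) = 2154 × 3590 / (14.4 × 7270) = 73.87 m³/d.

Q_w ≈ 73.9 m³/d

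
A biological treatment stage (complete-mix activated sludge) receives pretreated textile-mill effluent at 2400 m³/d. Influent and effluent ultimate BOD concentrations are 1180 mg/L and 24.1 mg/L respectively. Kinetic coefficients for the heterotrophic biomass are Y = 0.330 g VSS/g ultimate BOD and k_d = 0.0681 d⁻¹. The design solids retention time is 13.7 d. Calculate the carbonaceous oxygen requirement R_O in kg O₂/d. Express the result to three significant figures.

The observed yield is Y_obs = Y/(1 + k_d·θ_c) = 0.330 / (1 + 0.0681 × 13.7) = 0.330 / 1.933 = 0.1707 g VSS per g ultimate BOD removed.
Mass of ultimate BOD removed per day: Q(S₀ − S) = 2400 × 1156 g/m³ = 2774 kg/d.
Net sludge production P_X = 0.1707 × 2774 = 473.6 kg VSS/d.
R_O = Q·ΔS − 1.42 P_X = 2774 − 672.5 = 2102 kg O₂/d.

R_O ≈ 2100 kg O₂/d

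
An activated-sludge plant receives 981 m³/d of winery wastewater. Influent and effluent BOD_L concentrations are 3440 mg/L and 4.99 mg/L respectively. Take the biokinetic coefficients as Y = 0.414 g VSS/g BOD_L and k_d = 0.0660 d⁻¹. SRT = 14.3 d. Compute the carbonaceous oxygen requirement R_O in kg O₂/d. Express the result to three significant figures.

Observed yield with endogenous decay: Y_obs = Y / (1 + k_d·θ_c) = 0.414 / (1 + 0.0660 × 14.3) = 0.414 / 1.944 = 0.2130 g VSS/g BOD_L.
Q·(S₀ − S) = 981 × (3440 − 4.99) × 10⁻³ = 3370 kg/d removed.
Biomass synthesised: P_X = Y_obs × 3370 = 717.7 kg VSS/d.
Carbonaceous O₂ demand = substrate oxidised − cell-mass equivalent = 3370 − 1.42 × 717.7 = 2351 kg O₂/d.

R_O ≈ 2350 kg O₂/d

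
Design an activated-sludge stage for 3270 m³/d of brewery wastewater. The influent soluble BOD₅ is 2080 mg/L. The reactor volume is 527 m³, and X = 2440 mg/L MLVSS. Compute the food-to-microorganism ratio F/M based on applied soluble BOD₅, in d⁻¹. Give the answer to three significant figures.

F/M = applied load / biomass = Q·S₀/(V·X) = 3270 × 2080 / (527.0 × 2440) = 5.289 d⁻¹.

F/M ≈ 5.29 d⁻¹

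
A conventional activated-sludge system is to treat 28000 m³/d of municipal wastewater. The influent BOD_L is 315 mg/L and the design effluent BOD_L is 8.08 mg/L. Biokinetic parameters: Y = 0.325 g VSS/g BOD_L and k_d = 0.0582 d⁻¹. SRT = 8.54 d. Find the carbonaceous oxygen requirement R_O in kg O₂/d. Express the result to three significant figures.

Observed yield with endogenous decay: Y_obs = Y / (1 + k_d·θ_c) = 0.325 / (1 + 0.0582 × 8.54) = 0.325 / 1.497 = 0.2171 g VSS/g BOD_L.
Q·(S₀ − S) = 28000 × (315 − 8.08) × 10⁻³ = 8594 kg/d removed.
Net sludge production P_X = 0.2171 × 8594 = 1866 kg VSS/d.
R_O = Q·(S₀ − S) − 1.42·P_X = 8594 − 1.42 × 1866 = 5944 kg O₂/d.

R_O ≈ 5940 kg O₂/d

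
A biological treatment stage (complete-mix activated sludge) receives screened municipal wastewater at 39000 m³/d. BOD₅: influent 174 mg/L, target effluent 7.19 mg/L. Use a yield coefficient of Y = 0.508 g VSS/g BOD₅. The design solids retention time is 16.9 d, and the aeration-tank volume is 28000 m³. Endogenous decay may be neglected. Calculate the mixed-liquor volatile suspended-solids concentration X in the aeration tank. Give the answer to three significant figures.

X ≈ 1990 mg/L

From V·X = Y·Q·(S₀ − S)·θ_c (decay neglected): X = 0.508 × 39000 × (174 − 7.19) × 16.9 / 28000 = 1995 mg/L.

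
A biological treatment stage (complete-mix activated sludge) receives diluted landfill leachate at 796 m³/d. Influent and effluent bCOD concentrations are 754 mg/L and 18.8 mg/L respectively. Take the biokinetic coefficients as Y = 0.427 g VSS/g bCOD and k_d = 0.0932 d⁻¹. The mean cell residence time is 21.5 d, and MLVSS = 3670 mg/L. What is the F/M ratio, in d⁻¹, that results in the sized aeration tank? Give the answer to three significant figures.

From the SRT design equation V = Y Q (S₀−S) θ_c / [X (1 + k_d θ_c)] = 0.427 × 796 × (754 − 18.8) × 21.5 / [3670 × (1 + 0.0932 × 21.5)] = 5.37×10^6 / 11024 = 487.4 m³.
F/M = Q·S₀ / (V·X) = 796 × 754 / (487.4 × 3670) = 0.3356 g bCOD·(g VSS·d)⁻¹.

F/M ≈ 0.336 d⁻¹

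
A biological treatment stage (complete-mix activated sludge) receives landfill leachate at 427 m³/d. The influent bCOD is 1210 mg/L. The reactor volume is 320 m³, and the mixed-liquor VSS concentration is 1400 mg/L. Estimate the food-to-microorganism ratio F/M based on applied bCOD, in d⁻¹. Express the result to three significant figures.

F/M ≈ 1.15 d⁻¹

Food-to-microorganism ratio F/M = Q S₀ / (V X) = 427 × 1210 / (320.0 × 1400) = 1.153 d⁻¹.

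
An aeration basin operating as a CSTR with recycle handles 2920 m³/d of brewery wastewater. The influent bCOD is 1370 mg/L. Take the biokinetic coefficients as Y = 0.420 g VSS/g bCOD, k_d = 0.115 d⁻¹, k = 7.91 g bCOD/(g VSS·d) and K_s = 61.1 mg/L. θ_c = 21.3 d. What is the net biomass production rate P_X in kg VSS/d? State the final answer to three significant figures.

Effluent substrate depends only on kinetics and SRT: S = K_s(1 + k_d θ_c) / [θ_c(Yk − k_d) − 1] = 61.1 × (1 + 0.115 × 21.3) / [21.3 × (0.420 × 7.91 − 0.115) − 1] = 210.8 / 67.31 = 3.131 mg/L.
Y_obs = Y / (1 + k_d θ_c) = 0.420 / (1 + 0.115 × 21.3) = 0.420 / 3.450 = 0.1218.
Substrate removed = Q·(S₀ − S) = 2920 m³/d × (1370 − 3.13) g/m³ = 3.99×10^6 g/d = 3991 kg/d.
Biomass produced: P_X = Y_obs·Q·ΔS = 0.1218 × 3991 ≈ 486.0 kg VSS/d.

P_X ≈ 486 kg VSS/d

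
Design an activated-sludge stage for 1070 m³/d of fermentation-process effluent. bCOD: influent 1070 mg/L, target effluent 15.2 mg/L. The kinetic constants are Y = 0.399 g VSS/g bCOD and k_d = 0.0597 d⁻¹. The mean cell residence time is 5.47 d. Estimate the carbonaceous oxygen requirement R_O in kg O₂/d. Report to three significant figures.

Y_obs = Y / (1 + k_d θ_c) = 0.399 / (1 + 0.0597 × 5.47) = 0.399 / 1.327 = 0.3008.
Mass of bCOD removed per day: Q(S₀ − S) = 1070 × 1055 g/m³ = 1129 kg/d.
Net sludge production P_X = 0.3008 × 1129 = 339.5 kg VSS/d.
Carbonaceous O₂ demand = substrate oxidised − cell-mass equivalent = 1129 − 1.42 × 339.5 = 646.6 kg O₂/d.

R_O ≈ 647 kg O₂/d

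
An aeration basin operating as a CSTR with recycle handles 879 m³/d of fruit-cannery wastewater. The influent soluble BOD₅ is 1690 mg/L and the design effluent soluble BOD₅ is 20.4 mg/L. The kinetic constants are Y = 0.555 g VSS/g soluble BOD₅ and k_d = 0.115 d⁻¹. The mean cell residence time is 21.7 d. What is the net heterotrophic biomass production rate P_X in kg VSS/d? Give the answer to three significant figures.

Y_obs = Y / (1 + k_d θ_c) = 0.555 / (1 + 0.115 × 21.7) = 0.555 / 3.495 = 0.1588.
Mass of soluble BOD₅ removed per day: Q(S₀ − S) = 879 × 1670 g/m³ = 1468 kg/d.
Net biomass production P_X = Y_obs × Q·(S₀ − S) = 0.1588 × 1468 = 233.0 kg VSS/d.

P_X ≈ 233 kg VSS/d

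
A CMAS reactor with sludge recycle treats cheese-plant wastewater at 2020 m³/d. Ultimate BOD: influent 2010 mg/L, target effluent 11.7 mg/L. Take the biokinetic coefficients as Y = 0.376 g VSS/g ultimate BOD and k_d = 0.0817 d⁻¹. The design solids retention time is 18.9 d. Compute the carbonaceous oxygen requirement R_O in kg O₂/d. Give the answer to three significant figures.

The observed yield is Y_obs = Y/(1 + k_d·θ_c) = 0.376 / (1 + 0.0817 × 18.9) = 0.376 / 2.544 = 0.1478 g VSS per g ultimate BOD removed.
Mass of ultimate BOD removed per day: Q(S₀ − S) = 2020 × 1998 g/m³ = 4037 kg/d.
Net sludge production P_X = 0.1478 × 4037 = 596.6 kg VSS/d.
Carbonaceous O₂ demand = substrate oxidised − cell-mass equivalent = 4037 − 1.42 × 596.6 = 3189 kg O₂/d.

R_O ≈ 3190 kg O₂/d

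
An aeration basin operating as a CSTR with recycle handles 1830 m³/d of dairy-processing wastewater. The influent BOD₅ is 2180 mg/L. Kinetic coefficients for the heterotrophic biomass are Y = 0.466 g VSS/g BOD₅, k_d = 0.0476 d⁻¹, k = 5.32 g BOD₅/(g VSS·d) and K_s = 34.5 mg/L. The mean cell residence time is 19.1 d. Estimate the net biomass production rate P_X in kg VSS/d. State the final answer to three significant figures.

Effluent substrate depends only on kinetics and SRT: S = K_s(1 + k_d θ_c) / [θ_c(Yk − k_d) − 1] = 34.5 × (1 + 0.0476 × 19.1) / [19.1 × (0.466 × 5.32 − 0.0476) − 1] = 65.87 / 45.44 = 1.449 mg/L.
Correct the yield for decay: Y_obs = Y/(1 + k_d θ_c) = 0.466 / (1 + 0.0476 × 19.1) = 0.466 / 1.909 = 0.2441.
ΔS = 2180 − 1.45 = 2179 mg/L, so the substrate removal rate is 1830 × 2179/1000 = 3987 kg BOD₅/d.
Biomass produced: P_X = Y_obs·Q·ΔS = 0.2441 × 3987 ≈ 973.1 kg VSS/d.

P_X ≈ 973 kg VSS/d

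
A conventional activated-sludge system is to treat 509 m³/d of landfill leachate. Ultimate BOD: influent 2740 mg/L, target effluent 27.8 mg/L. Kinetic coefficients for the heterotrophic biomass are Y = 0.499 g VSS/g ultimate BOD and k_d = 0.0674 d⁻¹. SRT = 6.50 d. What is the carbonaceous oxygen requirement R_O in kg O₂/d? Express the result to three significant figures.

R_O ≈ 700 kg O₂/d

Y_obs = Y / (1 + k_d θ_c) = 0.499 / (1 + 0.0674 × 6.50) = 0.499 / 1.438 = 0.3470.
Substrate removed = Q·(S₀ − S) = 509 m³/d × (2740 − 27.8) g/m³ = 1.38×10^6 g/d = 1381 kg/d.
Net sludge production P_X = 0.3470 × 1381 = 479.0 kg VSS/d.
R_O = Q·ΔS − 1.42 P_X = 1381 − 680.2 = 700.3 kg O₂/d.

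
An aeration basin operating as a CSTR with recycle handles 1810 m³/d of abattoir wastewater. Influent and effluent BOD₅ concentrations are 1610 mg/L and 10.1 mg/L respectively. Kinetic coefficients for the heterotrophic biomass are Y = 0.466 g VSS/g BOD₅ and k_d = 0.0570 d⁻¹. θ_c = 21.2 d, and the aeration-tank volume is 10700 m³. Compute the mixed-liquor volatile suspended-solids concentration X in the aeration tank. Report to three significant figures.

Solving the biomass balance for X: X = Y Q (S₀−S) θ_c / [V (1+k_d θ_c)] = 0.466 × 1810 × (1610 − 10.1) × 21.2 / [10700 × (1 + 0.0570 × 21.2)] = 1211 mg/L.

X ≈ 1210 mg/L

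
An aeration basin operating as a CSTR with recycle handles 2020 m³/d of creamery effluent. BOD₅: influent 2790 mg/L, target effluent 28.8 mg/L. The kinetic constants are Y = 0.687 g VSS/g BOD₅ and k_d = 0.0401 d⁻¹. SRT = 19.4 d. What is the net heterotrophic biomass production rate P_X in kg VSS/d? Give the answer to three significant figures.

P_X ≈ 2160 kg VSS/d

The observed yield is Y_obs = Y/(1 + k_d·θ_c) = 0.687 / (1 + 0.0401 × 19.4) = 0.687 / 1.778 = 0.3864 g VSS per g BOD₅ removed.
Mass of BOD₅ removed per day: Q(S₀ − S) = 2020 × 2761 g/m³ = 5578 kg/d.
So the net sludge growth is P_X = 0.3864 × 5578 = 2155 kg VSS/d.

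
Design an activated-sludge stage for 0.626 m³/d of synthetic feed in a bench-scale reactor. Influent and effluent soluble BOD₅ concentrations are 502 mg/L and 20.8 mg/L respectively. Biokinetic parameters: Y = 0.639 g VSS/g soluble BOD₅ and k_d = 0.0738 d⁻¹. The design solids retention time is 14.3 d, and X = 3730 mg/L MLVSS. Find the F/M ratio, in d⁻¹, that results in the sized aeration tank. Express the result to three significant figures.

F/M ≈ 0.235 d⁻¹

From the SRT design equation V = Y Q (S₀−S) θ_c / [X (1 + k_d θ_c)] = 0.639 × 0.626 × (502 − 20.8) × 14.3 / [3730 × (1 + 0.0738 × 14.3)] = 2.75×10^3 / 7666 = 0.3590 m³.
Food-to-microorganism ratio F/M = Q S₀ / (V X) = 0.626 × 502 / (0.3590 × 3730) = 0.2347 d⁻¹.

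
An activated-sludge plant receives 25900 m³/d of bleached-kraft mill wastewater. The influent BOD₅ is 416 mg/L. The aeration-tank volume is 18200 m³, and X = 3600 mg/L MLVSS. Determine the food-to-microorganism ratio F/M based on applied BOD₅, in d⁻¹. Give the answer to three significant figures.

F/M = applied load / biomass = Q·S₀/(V·X) = 25900 × 416 / (18200 × 3600) = 0.1644 d⁻¹.

F/M ≈ 0.164 d⁻¹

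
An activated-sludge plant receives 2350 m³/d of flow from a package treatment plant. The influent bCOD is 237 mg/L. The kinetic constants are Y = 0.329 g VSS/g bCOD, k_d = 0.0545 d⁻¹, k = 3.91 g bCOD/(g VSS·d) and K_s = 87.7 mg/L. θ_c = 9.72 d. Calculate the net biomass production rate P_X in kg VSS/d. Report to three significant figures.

From the Monod/SRT balance for a CMAS, S = K_s·(1+k_d θ_c)/[θ_c·(Y k − k_d) − 1] = 87.7 × (1 + 0.0545 × 9.72) / [9.72 × (0.329 × 3.91 − 0.0545) − 1] = 134.2 / 10.97 = 12.23 mg/L.
The observed yield is Y_obs = Y/(1 + k_d·θ_c) = 0.329 / (1 + 0.0545 × 9.72) = 0.329 / 1.530 = 0.2151 g VSS per g bCOD removed.
Q·(S₀ − S) = 2350 × (237 − 12.2) × 10⁻³ = 528.3 kg/d removed.
P_X = Y_obs · Q(S₀ − S) = 0.2151 × 528.3 = 113.6 kg VSS/d.

P_X ≈ 114 kg VSS/d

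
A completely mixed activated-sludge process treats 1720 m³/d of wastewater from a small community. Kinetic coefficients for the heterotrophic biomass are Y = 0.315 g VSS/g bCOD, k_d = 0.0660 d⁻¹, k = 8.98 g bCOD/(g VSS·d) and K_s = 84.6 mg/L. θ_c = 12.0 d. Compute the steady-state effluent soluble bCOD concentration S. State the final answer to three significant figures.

From the Monod/SRT balance for a CMAS, S = K_s·(1+k_d θ_c)/[θ_c·(Y k − k_d) − 1] = 84.6 × (1 + 0.0660 × 12.0) / [12.0 × (0.315 × 8.98 − 0.0660) − 1] = 151.6 / 32.15 = 4.715 mg/L.

S ≈ 4.72 mg/L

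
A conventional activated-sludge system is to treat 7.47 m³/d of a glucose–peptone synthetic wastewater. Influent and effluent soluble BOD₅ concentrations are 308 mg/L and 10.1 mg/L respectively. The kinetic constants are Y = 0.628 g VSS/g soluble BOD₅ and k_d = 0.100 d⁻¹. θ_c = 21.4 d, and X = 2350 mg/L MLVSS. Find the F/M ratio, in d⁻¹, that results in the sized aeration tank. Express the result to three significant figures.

From the SRT design equation V = Y Q (S₀−S) θ_c / [X (1 + k_d θ_c)] = 0.628 × 7.47 × (308 − 10.1) × 21.4 / [2350 × (1 + 0.100 × 21.4)] = 2.99×10^4 / 7379 = 4.053 m³.
F/M = Q·S₀ / (V·X) = 7.47 × 308 / (4.053 × 2350) = 0.2416 g soluble BOD₅·(g VSS·d)⁻¹.

F/M ≈ 0.242 d⁻¹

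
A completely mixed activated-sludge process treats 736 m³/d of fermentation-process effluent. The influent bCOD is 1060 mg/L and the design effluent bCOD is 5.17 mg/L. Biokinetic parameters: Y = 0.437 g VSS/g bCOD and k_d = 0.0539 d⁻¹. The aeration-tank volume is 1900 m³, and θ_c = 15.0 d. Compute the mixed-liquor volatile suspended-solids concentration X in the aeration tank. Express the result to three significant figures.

X ≈ 1480 mg/L

X = Y·Q·ΔS·θ_c / [V·(1 + k_d θ_c)] = 0.437 × 736 × (1060 − 5.17) × 15.0 / [1900 × (1 + 0.0539 × 15.0)] = 1481 mg/L.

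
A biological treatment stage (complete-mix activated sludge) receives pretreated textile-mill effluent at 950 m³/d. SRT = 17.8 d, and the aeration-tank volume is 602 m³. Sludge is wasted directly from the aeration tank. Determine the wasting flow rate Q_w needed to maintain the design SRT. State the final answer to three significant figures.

For wasting at MLVSS concentration, Q_w = V/θ_c = 602.0/17.8 = 33.82 m³/d.

Q_w ≈ 33.8 m³/d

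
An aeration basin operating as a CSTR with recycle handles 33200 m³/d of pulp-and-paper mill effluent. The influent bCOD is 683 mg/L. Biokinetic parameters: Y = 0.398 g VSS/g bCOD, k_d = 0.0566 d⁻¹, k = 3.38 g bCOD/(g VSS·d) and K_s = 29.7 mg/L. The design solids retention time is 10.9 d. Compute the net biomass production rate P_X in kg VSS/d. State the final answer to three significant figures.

From the Monod/SRT balance for a CMAS, S = K_s·(1+k_d θ_c)/[θ_c·(Y k − k_d) − 1] = 29.7 × (1 + 0.0566 × 10.9) / [10.9 × (0.398 × 3.38 − 0.0566) − 1] = 48.02 / 13.05 = 3.681 mg/L.
Observed yield with endogenous decay: Y_obs = Y / (1 + k_d·θ_c) = 0.398 / (1 + 0.0566 × 10.9) = 0.398 / 1.617 = 0.2461 g VSS/g bCOD.
Q·(S₀ − S) = 33200 × (683 − 3.68) × 10⁻³ = 22553 kg/d removed.
Biomass produced: P_X = Y_obs·Q·ΔS = 0.2461 × 22553 ≈ 5551 kg VSS/d.

P_X ≈ 5550 kg VSS/d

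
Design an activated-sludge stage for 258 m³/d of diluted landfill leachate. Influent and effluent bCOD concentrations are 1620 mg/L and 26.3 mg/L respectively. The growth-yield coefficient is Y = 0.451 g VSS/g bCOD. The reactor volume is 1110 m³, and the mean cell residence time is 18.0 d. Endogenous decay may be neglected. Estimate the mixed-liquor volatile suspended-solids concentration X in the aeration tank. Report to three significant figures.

Without decay, X = Y Q (S₀−S) θ_c / V = 0.451 × 258 × (1620 − 26.3) × 18.0 / 1110 = 3007 mg/L.

X ≈ 3010 mg/L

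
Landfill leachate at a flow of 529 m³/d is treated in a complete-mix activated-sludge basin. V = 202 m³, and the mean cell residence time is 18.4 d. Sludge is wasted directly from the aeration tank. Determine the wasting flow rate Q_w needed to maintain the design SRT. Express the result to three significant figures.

Wasting from the aeration tank: Q_w = V / θ_c = 202.0 / 18.4 = 10.98 m³/d.

Q_w ≈ 11.0 m³/d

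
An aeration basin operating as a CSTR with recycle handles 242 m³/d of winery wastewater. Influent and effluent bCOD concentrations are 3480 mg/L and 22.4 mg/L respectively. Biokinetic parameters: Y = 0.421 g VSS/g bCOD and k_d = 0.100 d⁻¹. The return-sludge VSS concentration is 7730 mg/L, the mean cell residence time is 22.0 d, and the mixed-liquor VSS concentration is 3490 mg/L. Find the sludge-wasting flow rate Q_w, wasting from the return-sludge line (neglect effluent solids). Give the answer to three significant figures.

Q_w ≈ 14.2 m³/d

Rearranging the biomass balance for a CMAS with decay, V = Y·Q·ΔS·θ_c / [X·(1+k_d θ_c)] = 0.421 × 242 × (3480 − 22.4) × 22.0 / [3490 × (1 + 0.100 × 22.0)] = 7.75×10^6 / 11168 = 693.9 m³.
Wasting from the return line (neglecting effluent solids): Q_w = V·X / (θ_c·X_r) = 693.9 × 3490 / (22.0 × 7730) = 14.24 m³/d.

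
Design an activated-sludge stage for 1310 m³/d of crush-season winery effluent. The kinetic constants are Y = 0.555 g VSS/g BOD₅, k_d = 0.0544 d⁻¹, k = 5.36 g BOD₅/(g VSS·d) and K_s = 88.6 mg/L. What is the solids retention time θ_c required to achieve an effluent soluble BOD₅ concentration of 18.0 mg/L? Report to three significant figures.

Specific growth rate at S = 18.0 mg/L: μ = YkS/(K_s+S) = 0.555·5.36·18.0/(88.6+18.0) = 0.5023 d⁻¹.
1/θ_c = 0.5023 − 0.0544 = 0.4479 d⁻¹, so θ_c = 2.233 d.

θ_c ≈ 2.23 d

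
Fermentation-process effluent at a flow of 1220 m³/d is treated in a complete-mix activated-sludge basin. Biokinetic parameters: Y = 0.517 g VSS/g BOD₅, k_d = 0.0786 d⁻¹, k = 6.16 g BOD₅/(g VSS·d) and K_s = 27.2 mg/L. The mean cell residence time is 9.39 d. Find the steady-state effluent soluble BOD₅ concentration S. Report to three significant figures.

S ≈ 1.68 mg/L

For a completely mixed reactor with recycle the Lawrence–McCarty relation gives S = K_s·(1 + k_d·θ_c) / [θ_c·(Y·k − k_d) − 1] = 27.2 × (1 + 0.0786 × 9.39) / [9.39 × (0.517 × 6.16 − 0.0786) − 1] = 47.28 / 28.17 = 1.678 mg/L.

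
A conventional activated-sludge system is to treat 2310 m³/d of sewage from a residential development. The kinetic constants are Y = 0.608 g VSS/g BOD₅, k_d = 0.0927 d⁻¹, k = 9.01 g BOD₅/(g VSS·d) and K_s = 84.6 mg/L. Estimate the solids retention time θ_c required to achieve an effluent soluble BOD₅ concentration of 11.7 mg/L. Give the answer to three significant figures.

From 1/θ_c = Y·k·S/(K_s + S) − k_d: Y·k·S/(K_s+S) = 0.608 × 9.01 × 11.7 / (84.6 + 11.7) = 0.6656 d⁻¹.
θ_c = 1/(μ − k_d) = 1/(0.6656 − 0.0927) = 1/0.5729 = 1.746 d.

θ_c ≈ 1.75 d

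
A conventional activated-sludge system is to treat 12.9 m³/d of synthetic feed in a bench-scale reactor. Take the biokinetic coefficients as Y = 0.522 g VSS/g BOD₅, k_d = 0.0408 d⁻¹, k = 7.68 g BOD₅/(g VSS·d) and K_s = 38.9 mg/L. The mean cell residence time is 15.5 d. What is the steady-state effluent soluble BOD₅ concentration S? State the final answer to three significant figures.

For a completely mixed reactor with recycle the Lawrence–McCarty relation gives S = K_s·(1 + k_d·θ_c) / [θ_c·(Y·k − k_d) − 1] = 38.9 × (1 + 0.0408 × 15.5) / [15.5 × (0.522 × 7.68 − 0.0408) − 1] = 63.50 / 60.51 = 1.049 mg/L.

S ≈ 1.05 mg/L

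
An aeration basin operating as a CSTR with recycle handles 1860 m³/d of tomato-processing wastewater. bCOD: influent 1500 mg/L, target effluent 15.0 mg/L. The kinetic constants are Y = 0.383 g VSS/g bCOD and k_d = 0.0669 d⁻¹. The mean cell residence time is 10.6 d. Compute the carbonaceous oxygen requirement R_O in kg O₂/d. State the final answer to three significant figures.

R_O ≈ 1880 kg O₂/d

Y_obs = Y / (1 + k_d θ_c) = 0.383 / (1 + 0.0669 × 10.6) = 0.383 / 1.709 = 0.2241.
ΔS = 1500 − 15.0 = 1485 mg/L, so the substrate removal rate is 1860 × 1485/1000 = 2762 kg bCOD/d.
Biomass synthesised: P_X = Y_obs × 2762 = 619.0 kg VSS/d.
R_O = Q·ΔS − 1.42 P_X = 2762 − 878.9 = 1883 kg O₂/d.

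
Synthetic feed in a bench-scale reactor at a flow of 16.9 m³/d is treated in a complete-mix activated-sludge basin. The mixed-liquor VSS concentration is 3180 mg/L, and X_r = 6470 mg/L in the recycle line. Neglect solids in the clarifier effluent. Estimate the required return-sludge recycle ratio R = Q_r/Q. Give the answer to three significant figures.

R ≈ 0.967

Solids balance on the clarifier gives (1+R)X = R·X_r, so R = X/(X_r − X) = 3180 / (6470 − 3180) = 0.9666.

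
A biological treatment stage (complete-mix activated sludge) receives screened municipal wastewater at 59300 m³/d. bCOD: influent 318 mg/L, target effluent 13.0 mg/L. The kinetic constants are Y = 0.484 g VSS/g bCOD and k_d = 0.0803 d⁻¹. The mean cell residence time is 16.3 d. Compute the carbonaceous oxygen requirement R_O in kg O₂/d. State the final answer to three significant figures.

R_O ≈ 12700 kg O₂/d

The observed yield is Y_obs = Y/(1 + k_d·θ_c) = 0.484 / (1 + 0.0803 × 16.3) = 0.484 / 2.309 = 0.2096 g VSS per g bCOD removed.
Q·(S₀ − S) = 59300 × (318 − 13.0) × 10⁻³ = 18086 kg/d removed.
Net sludge production P_X = 0.2096 × 18086 = 3791 kg VSS/d.
Carbonaceous O₂ demand = substrate oxidised − cell-mass equivalent = 18086 − 1.42 × 3791 = 12703 kg O₂/d.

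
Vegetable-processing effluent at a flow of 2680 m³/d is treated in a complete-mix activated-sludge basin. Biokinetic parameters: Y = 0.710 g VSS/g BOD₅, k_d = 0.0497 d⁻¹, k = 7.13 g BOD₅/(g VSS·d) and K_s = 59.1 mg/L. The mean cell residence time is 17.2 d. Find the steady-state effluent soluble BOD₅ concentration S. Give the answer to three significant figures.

S ≈ 1.29 mg/L

For a completely mixed reactor with recycle the Lawrence–McCarty relation gives S = K_s·(1 + k_d·θ_c) / [θ_c·(Y·k − k_d) − 1] = 59.1 × (1 + 0.0497 × 17.2) / [17.2 × (0.710 × 7.13 − 0.0497) − 1] = 109.6 / 85.22 = 1.286 mg/L.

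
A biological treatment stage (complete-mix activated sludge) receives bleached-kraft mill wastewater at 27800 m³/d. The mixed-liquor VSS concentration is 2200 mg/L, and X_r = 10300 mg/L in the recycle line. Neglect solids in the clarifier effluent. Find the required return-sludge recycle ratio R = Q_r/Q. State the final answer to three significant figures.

R ≈ 0.272

Mass balance around the secondary clarifier (neglecting effluent solids): R = X / (X_r − X) = 2200 / (10300 − 2200) = 0.2716.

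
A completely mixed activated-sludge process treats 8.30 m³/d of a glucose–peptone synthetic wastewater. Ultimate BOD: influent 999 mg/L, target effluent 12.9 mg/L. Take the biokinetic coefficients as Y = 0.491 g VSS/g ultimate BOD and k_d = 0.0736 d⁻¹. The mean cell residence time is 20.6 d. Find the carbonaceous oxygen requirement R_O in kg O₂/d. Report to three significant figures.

R_O ≈ 5.92 kg O₂/d

Observed yield with endogenous decay: Y_obs = Y / (1 + k_d·θ_c) = 0.491 / (1 + 0.0736 × 20.6) = 0.491 / 2.516 = 0.1951 g VSS/g ultimate BOD.
ΔS = 999 − 12.9 = 986.1 mg/L, so the substrate removal rate is 8.30 × 986.1/1000 = 8.185 kg ultimate BOD/d.
Biomass synthesised: P_X = Y_obs × 8.185 = 1.597 kg VSS/d.
R_O = Q·(S₀ − S) − 1.42·P_X = 8.185 − 1.42 × 1.597 = 5.917 kg O₂/d.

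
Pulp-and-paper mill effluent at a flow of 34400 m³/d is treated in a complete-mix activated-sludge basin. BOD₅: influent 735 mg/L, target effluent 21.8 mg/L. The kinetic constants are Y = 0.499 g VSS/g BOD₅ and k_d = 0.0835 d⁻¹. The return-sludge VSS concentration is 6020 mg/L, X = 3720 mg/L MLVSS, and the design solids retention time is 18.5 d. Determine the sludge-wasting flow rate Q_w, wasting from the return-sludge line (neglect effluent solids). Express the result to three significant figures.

Q_w ≈ 799 m³/d

From the SRT design equation V = Y Q (S₀−S) θ_c / [X (1 + k_d θ_c)] = 0.499 × 34400 × (735 − 21.8) × 18.5 / [3720 × (1 + 0.0835 × 18.5)] = 2.26×10^8 / 9466 = 23925 m³.
Wasting from the return line (neglecting effluent solids): Q_w = V·X / (θ_c·X_r) = 23925 × 3720 / (18.5 × 6020) = 799.2 m³/d.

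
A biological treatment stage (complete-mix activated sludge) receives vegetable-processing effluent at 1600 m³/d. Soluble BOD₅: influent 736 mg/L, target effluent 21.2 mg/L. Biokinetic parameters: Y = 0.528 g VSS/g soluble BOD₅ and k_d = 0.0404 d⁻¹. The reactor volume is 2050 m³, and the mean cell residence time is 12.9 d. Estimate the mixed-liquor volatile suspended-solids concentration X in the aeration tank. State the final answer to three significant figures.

X = Y·Q·ΔS·θ_c / [V·(1 + k_d θ_c)] = 0.528 × 1600 × (736 − 21.2) × 12.9 / [2050 × (1 + 0.0404 × 12.9)] = 2498 mg/L.

X ≈ 2500 mg/L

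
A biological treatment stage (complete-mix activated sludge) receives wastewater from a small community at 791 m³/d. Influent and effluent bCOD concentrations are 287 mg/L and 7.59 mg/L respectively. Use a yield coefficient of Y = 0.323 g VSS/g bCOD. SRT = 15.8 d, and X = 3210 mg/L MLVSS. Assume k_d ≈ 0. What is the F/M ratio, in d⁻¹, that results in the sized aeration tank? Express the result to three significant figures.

F/M ≈ 0.201 d⁻¹

Biomass mass balance (decay neglected): V·X = Y·Q·(S₀ − S)·θ_c, so V = 0.323 × 791 × (287 − 7.59) × 15.8 / 3210 = 351.4 m³.
F/M = applied load / biomass = Q·S₀/(V·X) = 791 × 287 / (351.4 × 3210) = 0.2013 d⁻¹.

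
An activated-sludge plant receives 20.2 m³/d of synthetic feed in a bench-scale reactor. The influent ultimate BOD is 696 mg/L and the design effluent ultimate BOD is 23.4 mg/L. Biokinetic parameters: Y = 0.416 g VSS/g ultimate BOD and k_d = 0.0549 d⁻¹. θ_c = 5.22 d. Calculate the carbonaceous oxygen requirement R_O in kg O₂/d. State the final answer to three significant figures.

R_O ≈ 7.35 kg O₂/d

Observed yield with endogenous decay: Y_obs = Y / (1 + k_d·θ_c) = 0.416 / (1 + 0.0549 × 5.22) = 0.416 / 1.287 = 0.3233 g VSS/g ultimate BOD.
Substrate removed = Q·(S₀ − S) = 20.2 m³/d × (696 − 23.4) g/m³ = 1.36×10^4 g/d = 13.59 kg/d.
Net sludge production P_X = 0.3233 × 13.59 = 4.393 kg VSS/d.
Carbonaceous O₂ demand = substrate oxidised − cell-mass equivalent = 13.59 − 1.42 × 4.393 = 7.348 kg O₂/d.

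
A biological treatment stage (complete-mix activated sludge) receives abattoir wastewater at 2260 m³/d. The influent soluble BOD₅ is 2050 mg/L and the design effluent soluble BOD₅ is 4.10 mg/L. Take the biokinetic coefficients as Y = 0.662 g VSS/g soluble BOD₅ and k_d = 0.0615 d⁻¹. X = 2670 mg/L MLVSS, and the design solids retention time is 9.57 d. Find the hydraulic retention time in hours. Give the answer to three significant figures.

From the SRT design equation V = Y Q (S₀−S) θ_c / [X (1 + k_d θ_c)] = 0.662 × 2260 × (2050 − 4.10) × 9.57 / [2670 × (1 + 0.0615 × 9.57)] = 2.93×10^7 / 4241 = 6906 m³.
HRT = V/Q = 6906 m³ / 2260 m³·d⁻¹ = 3.056 d × 24 = 73.34 h.

τ ≈ 73.3 h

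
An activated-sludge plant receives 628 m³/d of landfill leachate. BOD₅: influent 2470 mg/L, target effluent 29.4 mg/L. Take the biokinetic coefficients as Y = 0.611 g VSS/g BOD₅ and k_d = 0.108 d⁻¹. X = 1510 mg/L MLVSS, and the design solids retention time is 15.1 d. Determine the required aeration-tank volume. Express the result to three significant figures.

From the SRT design equation V = Y Q (S₀−S) θ_c / [X (1 + k_d θ_c)] = 0.611 × 628 × (2470 − 29.4) × 15.1 / [1510 × (1 + 0.108 × 15.1)] = 1.41×10^7 / 3973 = 3560 m³.

V ≈ 3560 m³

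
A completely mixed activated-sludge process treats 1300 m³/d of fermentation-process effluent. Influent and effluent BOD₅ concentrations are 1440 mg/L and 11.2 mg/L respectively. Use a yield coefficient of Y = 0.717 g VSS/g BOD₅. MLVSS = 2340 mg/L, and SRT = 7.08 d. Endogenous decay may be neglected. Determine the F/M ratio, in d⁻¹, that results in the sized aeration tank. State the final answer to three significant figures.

F/M ≈ 0.199 d⁻¹

With k_d = 0 the design equation reduces to V = Y Q (S₀−S) θ_c / X = 0.717 × 1300 × (1440 − 11.2) × 7.08 / 2340 = 4030 m³.
F/M = applied load / biomass = Q·S₀/(V·X) = 1300 × 1440 / (4030 × 2340) = 0.1985 d⁻¹.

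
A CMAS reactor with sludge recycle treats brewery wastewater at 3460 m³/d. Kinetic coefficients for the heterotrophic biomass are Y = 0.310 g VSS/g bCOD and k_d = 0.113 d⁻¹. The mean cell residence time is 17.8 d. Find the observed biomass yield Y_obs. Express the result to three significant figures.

Y_obs = Y / (1 + k_d θ_c) = 0.310 / (1 + 0.113 × 17.8) = 0.310 / 3.011 = 0.1029.

Y_obs ≈ 0.103 g VSS/g bCOD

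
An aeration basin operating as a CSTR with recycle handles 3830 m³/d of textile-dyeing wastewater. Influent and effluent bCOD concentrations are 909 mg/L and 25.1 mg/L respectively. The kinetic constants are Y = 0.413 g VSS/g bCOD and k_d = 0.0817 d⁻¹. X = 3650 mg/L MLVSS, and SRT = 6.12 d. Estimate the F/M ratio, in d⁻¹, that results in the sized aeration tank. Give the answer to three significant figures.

Rearranging the biomass balance for a CMAS with decay, V = Y·Q·ΔS·θ_c / [X·(1+k_d θ_c)] = 0.413 × 3830 × (909 − 25.1) × 6.12 / [3650 × (1 + 0.0817 × 6.12)] = 8.56×10^6 / 5475 = 1563 m³.
F/M = Q·S₀ / (V·X) = 3830 × 909 / (1563 × 3650) = 0.6103 g bCOD·(g VSS·d)⁻¹.

F/M ≈ 0.610 d⁻¹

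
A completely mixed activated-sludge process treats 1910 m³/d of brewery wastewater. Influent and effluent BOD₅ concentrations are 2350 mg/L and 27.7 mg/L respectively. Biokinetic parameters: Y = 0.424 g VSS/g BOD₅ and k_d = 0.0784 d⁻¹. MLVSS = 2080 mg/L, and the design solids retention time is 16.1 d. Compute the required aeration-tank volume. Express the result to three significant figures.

Rearranging the biomass balance for a CMAS with decay, V = Y·Q·ΔS·θ_c / [X·(1+k_d θ_c)] = 0.424 × 1910 × (2350 − 27.7) × 16.1 / [2080 × (1 + 0.0784 × 16.1)] = 3.03×10^7 / 4705 = 6435 m³.

V ≈ 6430 m³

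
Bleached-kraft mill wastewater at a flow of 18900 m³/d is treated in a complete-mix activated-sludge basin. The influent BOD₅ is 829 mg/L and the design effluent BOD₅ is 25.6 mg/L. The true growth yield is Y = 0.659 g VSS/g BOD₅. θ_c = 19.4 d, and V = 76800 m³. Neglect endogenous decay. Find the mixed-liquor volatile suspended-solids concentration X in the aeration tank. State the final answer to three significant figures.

X ≈ 2530 mg/L

Without decay, X = Y Q (S₀−S) θ_c / V = 0.659 × 18900 × (829 − 25.6) × 19.4 / 76800 = 2528 mg/L.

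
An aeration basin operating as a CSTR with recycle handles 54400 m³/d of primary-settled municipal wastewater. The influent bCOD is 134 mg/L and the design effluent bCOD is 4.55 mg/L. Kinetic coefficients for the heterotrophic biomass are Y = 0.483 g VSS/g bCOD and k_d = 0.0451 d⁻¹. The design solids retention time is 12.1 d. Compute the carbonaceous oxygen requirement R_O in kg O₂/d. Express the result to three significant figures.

Y_obs = Y / (1 + k_d θ_c) = 0.483 / (1 + 0.0451 × 12.1) = 0.483 / 1.546 = 0.3125.
Substrate removed = Q·(S₀ − S) = 54400 m³/d × (134 − 4.55) g/m³ = 7.04×10^6 g/d = 7042 kg/d.
Net sludge production P_X = 0.3125 × 7042 = 2200 kg VSS/d.
R_O = Q·(S₀ − S) − 1.42·P_X = 7042 − 1.42 × 2200 = 3917 kg O₂/d.

R_O ≈ 3920 kg O₂/d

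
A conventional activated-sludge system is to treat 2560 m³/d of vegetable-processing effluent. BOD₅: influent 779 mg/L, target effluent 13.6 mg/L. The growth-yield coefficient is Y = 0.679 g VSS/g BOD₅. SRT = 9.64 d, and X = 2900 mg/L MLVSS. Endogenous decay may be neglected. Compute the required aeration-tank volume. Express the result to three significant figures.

V·X = Y·Q·ΔS·θ_c gives V = 0.679 × 2560 × (779 − 13.6) × 9.64 / 2900 = 4423 m³.

V ≈ 4420 m³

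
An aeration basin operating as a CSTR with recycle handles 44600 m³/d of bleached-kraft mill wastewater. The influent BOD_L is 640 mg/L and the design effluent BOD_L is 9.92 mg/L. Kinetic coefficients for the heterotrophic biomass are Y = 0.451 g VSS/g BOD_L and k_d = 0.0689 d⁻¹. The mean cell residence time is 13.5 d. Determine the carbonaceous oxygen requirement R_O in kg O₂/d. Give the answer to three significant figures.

R_O ≈ 18800 kg O₂/d

The observed yield is Y_obs = Y/(1 + k_d·θ_c) = 0.451 / (1 + 0.0689 × 13.5) = 0.451 / 1.930 = 0.2337 g VSS per g BOD_L removed.
Substrate removed = Q·(S₀ − S) = 44600 m³/d × (640 − 9.92) g/m³ = 2.81×10^7 g/d = 28102 kg/d.
Net sludge production P_X = 0.2337 × 28102 = 6566 kg VSS/d.
R_O = Q·ΔS − 1.42 P_X = 28102 − 9324 = 18778 kg O₂/d.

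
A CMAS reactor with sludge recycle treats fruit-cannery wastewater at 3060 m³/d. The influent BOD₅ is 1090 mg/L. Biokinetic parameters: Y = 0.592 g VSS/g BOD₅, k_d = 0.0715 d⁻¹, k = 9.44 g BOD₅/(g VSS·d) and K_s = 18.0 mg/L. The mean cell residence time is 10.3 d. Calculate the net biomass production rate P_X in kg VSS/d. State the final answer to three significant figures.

Effluent substrate depends only on kinetics and SRT: S = K_s(1 + k_d θ_c) / [θ_c(Yk − k_d) − 1] = 18.0 × (1 + 0.0715 × 10.3) / [10.3 × (0.592 × 9.44 − 0.0715) − 1] = 31.26 / 55.82 = 0.5599 mg/L.
Y_obs = Y / (1 + k_d θ_c) = 0.592 / (1 + 0.0715 × 10.3) = 0.592 / 1.736 = 0.3409.
Substrate removed = Q·(S₀ − S) = 3060 m³/d × (1090 − 0.560) g/m³ = 3.33×10^6 g/d = 3334 kg/d.
So the net sludge growth is P_X = 0.3409 × 3334 = 1137 kg VSS/d.

P_X ≈ 1140 kg VSS/d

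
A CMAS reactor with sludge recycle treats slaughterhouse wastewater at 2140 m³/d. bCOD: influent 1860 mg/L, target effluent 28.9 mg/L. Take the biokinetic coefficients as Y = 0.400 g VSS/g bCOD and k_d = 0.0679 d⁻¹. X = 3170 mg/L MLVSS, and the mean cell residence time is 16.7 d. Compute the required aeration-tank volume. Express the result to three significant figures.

V ≈ 3870 m³

Steady-state biomass mass balance: V·X·(1 + k_d·θ_c) = Y·Q·(S₀ − S)·θ_c, so V = 0.400 × 2140 × (1860 − 28.9) × 16.7 / [3170 × (1 + 0.0679 × 16.7)] = 2.62×10^7 / 6765 = 3870 m³.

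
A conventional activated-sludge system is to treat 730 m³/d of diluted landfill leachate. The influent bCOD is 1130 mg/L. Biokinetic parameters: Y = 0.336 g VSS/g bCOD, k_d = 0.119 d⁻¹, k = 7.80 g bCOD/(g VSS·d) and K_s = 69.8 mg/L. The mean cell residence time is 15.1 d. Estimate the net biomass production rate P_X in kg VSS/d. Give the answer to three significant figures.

From the Monod/SRT balance for a CMAS, S = K_s·(1+k_d θ_c)/[θ_c·(Y k − k_d) − 1] = 69.8 × (1 + 0.119 × 15.1) / [15.1 × (0.336 × 7.80 − 0.119) − 1] = 195.2 / 36.78 = 5.308 mg/L.
Correct the yield for decay: Y_obs = Y/(1 + k_d θ_c) = 0.336 / (1 + 0.119 × 15.1) = 0.336 / 2.797 = 0.1201.
Substrate removed = Q·(S₀ − S) = 730 m³/d × (1130 − 5.31) g/m³ = 8.21×10^5 g/d = 821.0 kg/d.
So the net sludge growth is P_X = 0.1201 × 821.0 = 98.63 kg VSS/d.

P_X ≈ 98.6 kg VSS/d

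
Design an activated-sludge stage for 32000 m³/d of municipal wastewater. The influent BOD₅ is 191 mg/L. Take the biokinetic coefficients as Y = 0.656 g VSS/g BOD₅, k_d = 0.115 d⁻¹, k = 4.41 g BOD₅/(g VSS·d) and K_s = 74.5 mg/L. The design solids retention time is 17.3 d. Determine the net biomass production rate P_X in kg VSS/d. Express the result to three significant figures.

From the Monod/SRT balance for a CMAS, S = K_s·(1+k_d θ_c)/[θ_c·(Y k − k_d) − 1] = 74.5 × (1 + 0.115 × 17.3) / [17.3 × (0.656 × 4.41 − 0.115) − 1] = 222.7 / 47.06 = 4.733 mg/L.
The observed yield is Y_obs = Y/(1 + k_d·θ_c) = 0.656 / (1 + 0.115 × 17.3) = 0.656 / 2.990 = 0.2194 g VSS per g BOD₅ removed.
Substrate removed = Q·(S₀ − S) = 32000 m³/d × (191 − 4.73) g/m³ = 5.96×10^6 g/d = 5961 kg/d.
Biomass produced: P_X = Y_obs·Q·ΔS = 0.2194 × 5961 ≈ 1308 kg VSS/d.

P_X ≈ 1310 kg VSS/d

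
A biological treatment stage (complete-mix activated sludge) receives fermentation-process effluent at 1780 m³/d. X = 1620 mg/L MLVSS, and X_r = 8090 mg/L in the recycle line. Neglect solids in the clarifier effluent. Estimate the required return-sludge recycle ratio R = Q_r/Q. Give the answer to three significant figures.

Solids balance on the clarifier gives (1+R)X = R·X_r, so R = X/(X_r − X) = 1620 / (8090 − 1620) = 0.2504.

R ≈ 0.250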